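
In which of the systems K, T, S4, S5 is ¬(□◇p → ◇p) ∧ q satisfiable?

K

T-tableau for the formula:
1. ¬(□◇p → ◇p) ∧ q, 0
2. ¬(□◇p → ◇p), 0   [∧-rule on 1]
3. q, 0   [∧-rule on 1]
4. □◇p, 0   [¬→-rule on 2]
5. ¬◇p, 0   [¬→-rule on 2]
6. ◇p, 0   [□-rule on 4 via 0R0]
7. ¬p, 0   [¬◇-rule on 5 via 0R0]
8. p, 1   [◇-rule on 6: fresh world 1, 0R1]
9. ◇p, 1   [□-rule on 4 via 0R1]
10. ¬p, 1   [¬◇-rule on 5 via 0R1]
Accessibility: 0R0, 0R1, 1R1
Branch closes: p and ¬p both at 1.
Every branch closes (one shown): unsatisfiable in T, hence also in S4, S5 (every S4/S5-frame is a T-frame).
K-tableau for the formula:
1. ¬(□◇p → ◇p) ∧ q, 0
2. ¬(□◇p → ◇p), 0   [∧-rule on 1]
3. q, 0   [∧-rule on 1]
4. □◇p, 0   [¬→-rule on 2]
5. ¬◇p, 0   [¬→-rule on 2]
Complete open branch: satisfiable in K.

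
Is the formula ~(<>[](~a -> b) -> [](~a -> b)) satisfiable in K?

Satisfiable (open branch found)

1. ~(<>[](~a -> b) -> [](~a -> b)), u
2. <>[](~a -> b), u
3. ~[](~a -> b), u
4. [](~a -> b), v
5. ~(~a -> b), w
6. ~a, w
7. ~b, w
Accessibility: uRv, uRw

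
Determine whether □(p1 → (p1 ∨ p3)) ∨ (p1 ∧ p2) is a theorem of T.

Valid

Tableau for the negation ¬(□(p1 → (p1 ∨ p3)) ∨ (p1 ∧ p2)):
1. ¬(□(p1 → (p1 ∨ p3)) ∨ (p1 ∧ p2)), w0
2. ¬□(p1 → (p1 ∨ p3)), w0
3. ¬(p1 ∧ p2), w0
4. ¬p2, w0
5. ¬(p1 → (p1 ∨ p3)), w1
6. p1, w1
7. ¬(p1 ∨ p3), w1
8. ¬p1, w1
9. ¬p3, w1
Accessibility: w0Rw0, w0Rw1, w1Rw1
Branch closes: p1 and ¬p1 both at w1.
Every branch of the negation's tableau closes; the branch above is one of them.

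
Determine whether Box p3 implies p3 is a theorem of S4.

Yes, valid

Tableau for the negation not (Box p3 implies p3):
1. not (Box p3 implies p3), u
2. Box p3, u
3. not p3, u
4. p3, u
Accessibility: uRu
Branch closes: p3 and not p3 both at u.
Every branch of the negation's tableau closes; the branch above is one of them.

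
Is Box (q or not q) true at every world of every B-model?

Tableau for the negation not Box (q or not q):
1. not Box (q or not q), w0
2. not (q or not q), w1
3. not q, w1
4. q, w1
Accessibility: w0Rw0, w0Rw1, w1Rw0, w1Rw1
Branch closes: q and not q both at w1.
All branches of the negation close; one closing branch shown above.

Valid in B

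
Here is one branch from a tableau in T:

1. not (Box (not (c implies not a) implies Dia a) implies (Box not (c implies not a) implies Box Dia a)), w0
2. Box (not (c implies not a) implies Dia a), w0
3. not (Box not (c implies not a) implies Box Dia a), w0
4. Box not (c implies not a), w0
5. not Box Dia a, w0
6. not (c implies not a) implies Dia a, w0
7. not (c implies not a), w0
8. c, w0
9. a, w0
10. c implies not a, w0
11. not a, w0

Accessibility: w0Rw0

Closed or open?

Both a and not a appear at w0.

Yes, closed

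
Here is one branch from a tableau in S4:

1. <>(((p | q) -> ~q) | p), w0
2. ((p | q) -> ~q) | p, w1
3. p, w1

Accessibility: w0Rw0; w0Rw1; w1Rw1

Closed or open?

No world carries both an atom and its negation.

Not closed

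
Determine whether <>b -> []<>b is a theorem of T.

Tableau for the negation ~(<>b -> []<>b):
1. ~(<>b -> []<>b), u
2. <>b, u   [~->-rule on 1]
3. ~[]<>b, u   [~->-rule on 1]
4. b, v   [<>-rule on 2: fresh world v, uRv]
5. ~<>b, w   [~[]-rule on 3: fresh world w, uRw]
6. ~b, w   [~<>-rule on 5 via wRw]
Accessibility: uRu, uRv, uRw, vRv, wRw
The negation has an open branch (countermodel exists).

Not valid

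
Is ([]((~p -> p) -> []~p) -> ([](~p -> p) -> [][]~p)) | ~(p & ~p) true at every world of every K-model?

Tableau for the negation ~(([]((~p -> p) -> []~p) -> ([](~p -> p) -> [][]~p)) | ~(p & ~p)):
1. ~(([]((~p -> p) -> []~p) -> ([](~p -> p) -> [][]~p)) | ~(p & ~p)), w0
2. ~([]((~p -> p) -> []~p) -> ([](~p -> p) -> [][]~p)), w0
3. p & ~p, w0
4. []((~p -> p) -> []~p), w0
5. ~([](~p -> p) -> [][]~p), w0
6. p, w0
7. ~p, w0
Branch closes: p and ~p both at w0.
All branches of the negation close; one closing branch shown above.

Yes, valid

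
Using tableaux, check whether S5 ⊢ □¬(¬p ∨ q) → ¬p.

Tableau for the negation ¬(□¬(¬p ∨ q) → ¬p):
1. ¬(□¬(¬p ∨ q) → ¬p), 0
2. □¬(¬p ∨ q), 0   [¬→-rule on 1]
3. p, 0   [¬→-rule on 1]
4. ¬(¬p ∨ q), 0   [□-rule on 2 via 0R0]
5. ¬q, 0   [¬∨-rule on 4]
Accessibility: 0R0
The negation has an open branch (countermodel exists).

No, not valid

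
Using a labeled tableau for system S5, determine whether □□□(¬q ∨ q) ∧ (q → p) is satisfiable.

1. □□□(¬q ∨ q) ∧ (q → p), u
2. □□□(¬q ∨ q), u
3. q → p, u
4. □□(¬q ∨ q), u
5. □(¬q ∨ q), u
6. ¬q ∨ q, u
7. p, u
8. q, u
Accessibility: uRu

Yes, satisfiable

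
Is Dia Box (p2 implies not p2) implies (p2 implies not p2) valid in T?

Tableau for the negation not (Dia Box (p2 implies not p2) implies (p2 implies not p2)):
1. not (Dia Box (p2 implies not p2) implies (p2 implies not p2)), 0
2. Dia Box (p2 implies not p2), 0
3. not (p2 implies not p2), 0
4. p2, 0
5. Box (p2 implies not p2), 1
6. p2 implies not p2, 1
7. not p2, 1
Accessibility: 0R0, 0R1, 1R1
The negation has an open branch (countermodel exists).

Not valid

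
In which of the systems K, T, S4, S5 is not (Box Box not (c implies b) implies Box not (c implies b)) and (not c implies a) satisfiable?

K

K-tableau for the formula:
1. not (Box Box not (c implies b) implies Box not (c implies b)) and (not c implies a), w0
2. not (Box Box not (c implies b) implies Box not (c implies b)), w0   [and-rule on 1]
3. not c implies a, w0   [and-rule on 1]
4. Box Box not (c implies b), w0   [neg-implies-rule on 2]
5. not Box not (c implies b), w0   [neg-implies-rule on 2]
6. a, w0   [implies-rule on 3 (branches; this branch)]
7. c implies b, w1   [neg-Box-rule on 5: fresh world w1, w0Rw1]
8. Box not (c implies b), w1   [Box-rule on 4 via w0Rw1]
9. b, w1   [implies-rule on 7 (branches; this branch)]
Accessibility: w0Rw1
Complete open branch: satisfiable in K.
T-tableau for the formula:
1. not (Box Box not (c implies b) implies Box not (c implies b)) and (not c implies a), w0
2. not (Box Box not (c implies b) implies Box not (c implies b)), w0   [and-rule on 1]
3. not c implies a, w0   [and-rule on 1]
4. Box Box not (c implies b), w0   [neg-implies-rule on 2]
5. not Box not (c implies b), w0   [neg-implies-rule on 2]
6. Box not (c implies b), w0   [Box-rule on 4 via w0Rw0]
7. not (c implies b), w0   [Box-rule on 6 via w0Rw0]
8. c, w0   [neg-implies-rule on 7]
9. not b, w0   [neg-implies-rule on 7]
10. a, w0   [implies-rule on 3 (branches; this branch)]
11. c implies b, w1   [neg-Box-rule on 5: fresh world w1, w0Rw1]
12. Box not (c implies b), w1   [Box-rule on 4 via w0Rw1]
13. not (c implies b), w1   [Box-rule on 6 via w0Rw1]
14. c, w1   [neg-implies-rule on 13]
15. not b, w1   [neg-implies-rule on 13]
16. b, w1   [implies-rule on 11 (branches; this branch)]
Accessibility: w0Rw0, w0Rw1, w1Rw1
Branch closes: b and not b both at w1.
Every branch closes (one shown): unsatisfiable in T, hence also in S4, S5 (every S4/S5-frame is a T-frame).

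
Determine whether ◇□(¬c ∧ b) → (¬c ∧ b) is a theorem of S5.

Yes, valid

Tableau for the negation ¬(◇□(¬c ∧ b) → (¬c ∧ b)):
1. ¬(◇□(¬c ∧ b) → (¬c ∧ b)), 0
2. ◇□(¬c ∧ b), 0
3. ¬(¬c ∧ b), 0
4. ¬b, 0
5. □(¬c ∧ b), 1
6. ¬c ∧ b, 0
7. ¬c, 0
8. b, 0
Accessibility: 0R0, 0R1, 1R0, 1R1
Branch closes: b and ¬b both at 0.
Every branch of the negation's tableau closes; the branch above is one of them.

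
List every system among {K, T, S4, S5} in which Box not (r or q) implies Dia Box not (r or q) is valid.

T, S4, S5

T-tableau for the negation not (Box not (r or q) implies Dia Box not (r or q)):
1. not (Box not (r or q) implies Dia Box not (r or q)), w0
2. Box not (r or q), w0
3. not Dia Box not (r or q), w0
4. not (r or q), w0
5. not r, w0
6. not q, w0
7. not Box not (r or q), w0
8. r or q, w1
9. not (r or q), w1
10. not r, w1
11. not q, w1
12. not Box not (r or q), w1
13. q, w1
Accessibility: w0Rw0, w0Rw1, w1Rw1
Branch closes: q and not q both at w1.
Every branch closes (one shown): valid in T, hence also in S4, S5 (every theorem of T is a theorem of S4 and S5).
K-tableau for the negation not (Box not (r or q) implies Dia Box not (r or q)):
1. not (Box not (r or q) implies Dia Box not (r or q)), w0
2. Box not (r or q), w0
3. not Dia Box not (r or q), w0
Complete open branch: countermodel on a K-frame, so not valid in K.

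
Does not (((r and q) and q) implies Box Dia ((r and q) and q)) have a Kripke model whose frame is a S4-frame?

1. not (((r and q) and q) implies Box Dia ((r and q) and q)), u
2. (r and q) and q, u   [neg-implies-rule on 1]
3. not Box Dia ((r and q) and q), u   [neg-implies-rule on 1]
4. r and q, u   [and-rule on 2]
5. q, u   [and-rule on 2]
6. r, u   [and-rule on 4]
7. not Dia ((r and q) and q), v   [neg-Box-rule on 3: fresh world v, uRv]
8. not ((r and q) and q), v   [neg-Dia-rule on 7 via vRv]
9. not q, v   [neg-and-rule on 8 (branches; this branch)]
Accessibility: uRu, uRv, vRv

Satisfiable (open branch found)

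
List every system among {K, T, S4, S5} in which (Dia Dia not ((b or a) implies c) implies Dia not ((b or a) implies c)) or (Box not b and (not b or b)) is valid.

S4-tableau for the negation not ((Dia Dia not ((b or a) implies c) implies Dia not ((b or a) implies c)) or (Box not b and (not b or b))):
1. not ((Dia Dia not ((b or a) implies c) implies Dia not ((b or a) implies c)) or (Box not b and (not b or b))), 0
2. not (Dia Dia not ((b or a) implies c) implies Dia not ((b or a) implies c)), 0
3. not (Box not b and (not b or b)), 0
4. Dia Dia not ((b or a) implies c), 0
5. not Dia not ((b or a) implies c), 0
6. (b or a) implies c, 0
7. not Box not b, 0
8. not (b or a), 0
9. not b, 0
10. not a, 0
11. Dia not ((b or a) implies c), 1
12. (b or a) implies c, 1
13. not (b or a), 1
14. not b, 1
15. not a, 1
16. b, 2
17. (b or a) implies c, 2
18. c, 2
19. not ((b or a) implies c), 3
20. b or a, 3
21. not c, 3
22. (b or a) implies c, 3
23. a, 3
24. not (b or a), 3
25. not b, 3
26. not a, 3
Accessibility: 0R0, 0R1, 0R2, 0R3, 1R1, 1R3, 2R2, 3R3
Branch closes: a and not a both at 3.
Every branch closes (one shown): valid in S4, hence also in S5 (every theorem of S4 is a theorem of S5).
T-tableau for the negation not ((Dia Dia not ((b or a) implies c) implies Dia not ((b or a) implies c)) or (Box not b and (not b or b))):
1. not ((Dia Dia not ((b or a) implies c) implies Dia not ((b or a) implies c)) or (Box not b and (not b or b))), 0
2. not (Dia Dia not ((b or a) implies c) implies Dia not ((b or a) implies c)), 0
3. not (Box not b and (not b or b)), 0
4. Dia Dia not ((b or a) implies c), 0
5. not Dia not ((b or a) implies c), 0
6. (b or a) implies c, 0
7. not Box not b, 0
8. c, 0
9. Dia not ((b or a) implies c), 1
10. (b or a) implies c, 1
11. c, 1
12. b, 2
13. (b or a) implies c, 2
14. c, 2
15. not ((b or a) implies c), 3
16. b or a, 3
17. not c, 3
18. a, 3
Accessibility: 0R0, 0R1, 0R2, 1R1, 1R3, 2R2, 3R3
Complete open branch: countermodel on a T-frame, so not valid in T, nor in K (the same frame is also a K-frame).

S4, S5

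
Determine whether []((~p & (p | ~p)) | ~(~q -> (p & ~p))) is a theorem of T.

Tableau for the negation ~[]((~p & (p | ~p)) | ~(~q -> (p & ~p))):
1. ~[]((~p & (p | ~p)) | ~(~q -> (p & ~p))), 0
2. ~((~p & (p | ~p)) | ~(~q -> (p & ~p))), 1
3. ~(~p & (p | ~p)), 1
4. ~q -> (p & ~p), 1
5. p, 1
6. q, 1
Accessibility: 0R0, 0R1, 1R1
The negation has an open branch (countermodel exists).

Invalid (countermodel exists)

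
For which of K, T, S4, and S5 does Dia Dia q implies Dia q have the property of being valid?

S4, S5

S4-tableau for the negation not (Dia Dia q implies Dia q):
1. not (Dia Dia q implies Dia q), 0
2. Dia Dia q, 0   [neg-implies-rule on 1]
3. not Dia q, 0   [neg-implies-rule on 1]
4. not q, 0   [neg-Dia-rule on 3 via 0R0]
5. Dia q, 1   [Dia-rule on 2: fresh world 1, 0R1]
6. not q, 1   [neg-Dia-rule on 3 via 0R1]
7. q, 2   [Dia-rule on 5: fresh world 2, 1R2]
8. not q, 2   [neg-Dia-rule on 3 via 0R2]
Accessibility: 0R0, 0R1, 0R2, 1R1, 1R2, 2R2
Branch closes: q and not q both at 2.
Every branch closes (one shown): valid in S4, hence also in S5 (every theorem of S4 is a theorem of S5).
T-tableau for the negation not (Dia Dia q implies Dia q):
1. not (Dia Dia q implies Dia q), 0
2. Dia Dia q, 0   [neg-implies-rule on 1]
3. not Dia q, 0   [neg-implies-rule on 1]
4. not q, 0   [neg-Dia-rule on 3 via 0R0]
5. Dia q, 1   [Dia-rule on 2: fresh world 1, 0R1]
6. not q, 1   [neg-Dia-rule on 3 via 0R1]
7. q, 2   [Dia-rule on 5: fresh world 2, 1R2]
Accessibility: 0R0, 0R1, 1R1, 1R2, 2R2
Complete open branch: countermodel on a T-frame, so not valid in T, nor in K (the same frame is also a K-frame).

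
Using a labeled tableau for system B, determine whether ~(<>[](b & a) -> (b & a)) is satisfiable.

Unsatisfiable (every branch closes)

1. ~(<>[](b & a) -> (b & a)), u
2. <>[](b & a), u
3. ~(b & a), u
4. ~a, u
5. [](b & a), v
6. b & a, u
7. b, u
8. a, u
Accessibility: uRu, uRv, vRu, vRv
Branch closes: a and ~a both at u.
All branches of the tableau close; one closing branch shown above.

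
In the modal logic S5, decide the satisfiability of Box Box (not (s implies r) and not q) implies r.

Satisfiable (open branch found)

1. Box Box (not (s implies r) and not q) implies r, 0
2. r, 0
Accessibility: 0R0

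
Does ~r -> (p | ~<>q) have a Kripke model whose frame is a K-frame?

1. ~r -> (p | ~<>q), w0
2. p | ~<>q, w0   [->-rule on 1 (branches; this branch)]
3. ~<>q, w0   [|-rule on 2 (branches; this branch)]

Satisfiable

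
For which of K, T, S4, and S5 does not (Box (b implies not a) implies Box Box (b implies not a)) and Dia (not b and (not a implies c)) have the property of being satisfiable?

S4-tableau for the formula:
1. not (Box (b implies not a) implies Box Box (b implies not a)) and Dia (not b and (not a implies c)), w0
2. not (Box (b implies not a) implies Box Box (b implies not a)), w0
3. Dia (not b and (not a implies c)), w0
4. Box (b implies not a), w0
5. not Box Box (b implies not a), w0
6. b implies not a, w0
7. not a, w0
8. not b and (not a implies c), w1
9. not b, w1
10. not a implies c, w1
11. b implies not a, w1
12. c, w1
13. not a, w1
14. not Box (b implies not a), w2
15. b implies not a, w2
16. not a, w2
17. not (b implies not a), w3
18. b, w3
19. a, w3
20. b implies not a, w3
21. not a, w3
Accessibility: w0Rw0, w0Rw1, w0Rw2, w0Rw3, w1Rw1, w2Rw2, w2Rw3, w3Rw3
Branch closes: a and not a both at w3.
Every branch closes (one shown): unsatisfiable in S4, hence also in S5 (every S5-frame is an S4-frame).
T-tableau for the formula:
1. not (Box (b implies not a) implies Box Box (b implies not a)) and Dia (not b and (not a implies c)), w0
2. not (Box (b implies not a) implies Box Box (b implies not a)), w0
3. Dia (not b and (not a implies c)), w0
4. Box (b implies not a), w0
5. not Box Box (b implies not a), w0
6. b implies not a, w0
7. not a, w0
8. not b and (not a implies c), w1
9. not b, w1
10. not a implies c, w1
11. b implies not a, w1
12. c, w1
13. not a, w1
14. not Box (b implies not a), w2
15. b implies not a, w2
16. not a, w2
17. not (b implies not a), w3
18. b, w3
19. a, w3
Accessibility: w0Rw0, w0Rw1, w0Rw2, w1Rw1, w2Rw2, w2Rw3, w3Rw3
Complete open branch: satisfiable in T, hence also in K (this T-model is also a K-model).

K, T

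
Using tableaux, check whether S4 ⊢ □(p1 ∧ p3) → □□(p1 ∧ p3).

Tableau for the negation ¬(□(p1 ∧ p3) → □□(p1 ∧ p3)):
1. ¬(□(p1 ∧ p3) → □□(p1 ∧ p3)), 0
2. □(p1 ∧ p3), 0
3. ¬□□(p1 ∧ p3), 0
4. p1 ∧ p3, 0
5. p1, 0
6. p3, 0
7. ¬□(p1 ∧ p3), 1
8. p1 ∧ p3, 1
9. p1, 1
10. p3, 1
11. ¬(p1 ∧ p3), 2
12. p1 ∧ p3, 2
13. p1, 2
14. p3, 2
15. ¬p3, 2
Accessibility: 0R0, 0R1, 0R2, 1R1, 1R2, 2R2
Branch closes: p3 and ¬p3 both at 2.
Every branch of the negation's tableau closes; the branch above is one of them.

Yes, valid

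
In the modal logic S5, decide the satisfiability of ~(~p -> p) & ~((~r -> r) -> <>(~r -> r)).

1. ~(~p -> p) & ~((~r -> r) -> <>(~r -> r)), u
2. ~(~p -> p), u   [&-rule on 1]
3. ~((~r -> r) -> <>(~r -> r)), u   [&-rule on 1]
4. ~p, u   [~->-rule on 2]
5. ~r -> r, u   [~->-rule on 3]
6. ~<>(~r -> r), u   [~->-rule on 3]
7. ~(~r -> r), u   [~<>-rule on 6 via uRu]
8. ~r, u   [~->-rule on 7]
9. r, u   [->-rule on 5 (branches; this branch)]
Accessibility: uRu
Branch closes: r and ~r both at u.
(One branch shown.) All branches close.

No, unsatisfiable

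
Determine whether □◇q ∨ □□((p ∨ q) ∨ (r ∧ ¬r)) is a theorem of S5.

No, not valid

Tableau for the negation ¬(□◇q ∨ □□((p ∨ q) ∨ (r ∧ ¬r))):
1. ¬(□◇q ∨ □□((p ∨ q) ∨ (r ∧ ¬r))), 0
2. ¬□◇q, 0   [¬∨-rule on 1]
3. ¬□□((p ∨ q) ∨ (r ∧ ¬r)), 0   [¬∨-rule on 1]
4. ¬◇q, 1   [¬□-rule on 2: fresh world 1, 0R1]
5. ¬q, 0   [¬◇-rule on 4 via 1R0]
6. ¬q, 1   [¬◇-rule on 4 via 1R1]
7. ¬□((p ∨ q) ∨ (r ∧ ¬r)), 2   [¬□-rule on 3: fresh world 2, 0R2]
8. ¬q, 2   [¬◇-rule on 4 via 1R2]
9. ¬((p ∨ q) ∨ (r ∧ ¬r)), 3   [¬□-rule on 7: fresh world 3, 2R3]
10. ¬(p ∨ q), 3   [¬∨-rule on 9]
11. ¬(r ∧ ¬r), 3   [¬∨-rule on 9]
12. ¬p, 3   [¬∨-rule on 10]
13. ¬q, 3   [¬∨-rule on 10]
14. r, 3   [¬∧-rule on 11 (branches; this branch)]
Accessibility: 0R0, 0R1, 0R2, 0R3, 1R0, 1R1, 1R2, 1R3, 2R0, 2R1, 2R2, 2R3, 3R0, 3R1, 3R2, 3R3
The negation has an open branch (countermodel exists).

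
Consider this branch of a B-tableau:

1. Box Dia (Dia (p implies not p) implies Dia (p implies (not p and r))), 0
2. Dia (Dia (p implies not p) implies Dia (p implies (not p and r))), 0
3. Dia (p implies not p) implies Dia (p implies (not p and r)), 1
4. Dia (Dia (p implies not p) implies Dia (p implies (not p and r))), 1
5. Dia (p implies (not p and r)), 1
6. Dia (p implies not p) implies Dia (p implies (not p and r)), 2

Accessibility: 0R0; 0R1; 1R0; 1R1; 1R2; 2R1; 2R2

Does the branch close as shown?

There is no literal clash: for every atom and world, at most one sign appears.

Not closed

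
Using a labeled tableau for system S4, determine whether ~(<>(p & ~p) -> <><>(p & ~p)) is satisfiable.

1. ~(<>(p & ~p) -> <><>(p & ~p)), u
2. <>(p & ~p), u
3. ~<><>(p & ~p), u
4. ~<>(p & ~p), u
5. ~(p & ~p), u
6. p, u
7. p & ~p, v
8. p, v
9. ~p, v
Accessibility: uRu, uRv, vRv
Branch closes: p and ~p both at v.
(One branch shown.) All branches close.

Unsatisfiable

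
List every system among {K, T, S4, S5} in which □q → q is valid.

T, S4, S5

K-tableau for the negation ¬(□q → q):
1. ¬(□q → q), 0
2. □q, 0
3. ¬q, 0
Complete open branch: countermodel on a K-frame, so not valid in K.
T-tableau for the negation ¬(□q → q):
1. ¬(□q → q), 0
2. □q, 0
3. ¬q, 0
4. q, 0
Accessibility: 0R0
Branch closes: q and ¬q both at 0.
Every branch closes (one shown): valid in T, hence also in S4, S5 (every theorem of T is a theorem of S4 and S5).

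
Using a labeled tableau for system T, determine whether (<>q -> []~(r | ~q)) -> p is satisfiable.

1. (<>q -> []~(r | ~q)) -> p, w0
2. p, w0
Accessibility: w0Rw0

Yes, satisfiable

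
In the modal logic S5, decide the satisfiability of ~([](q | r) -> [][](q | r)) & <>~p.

Unsatisfiable (every branch closes)

1. ~([](q | r) -> [][](q | r)) & <>~p, 0
2. ~([](q | r) -> [][](q | r)), 0
3. <>~p, 0
4. [](q | r), 0
5. ~[][](q | r), 0
6. q | r, 0
7. r, 0
8. ~p, 1
9. q | r, 1
10. r, 1
11. ~[](q | r), 2
12. q | r, 2
13. r, 2
14. ~(q | r), 3
15. ~q, 3
16. ~r, 3
17. q | r, 3
18. r, 3
Accessibility: 0R0, 0R1, 0R2, 0R3, 1R0, 1R1, 1R2, 1R3, 2R0, 2R1, 2R2, 2R3, 3R0, 3R1, 3R2, 3R3
Branch closes: r and ~r both at 3.
All branches of the tableau close; one closing branch shown above.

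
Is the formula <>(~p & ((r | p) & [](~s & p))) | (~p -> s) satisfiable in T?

Yes, satisfiable

1. <>(~p & ((r | p) & [](~s & p))) | (~p -> s), u
2. ~p -> s, u
3. s, u
Accessibility: uRu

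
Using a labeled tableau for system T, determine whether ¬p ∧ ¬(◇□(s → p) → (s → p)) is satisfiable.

1. ¬p ∧ ¬(◇□(s → p) → (s → p)), u
2. ¬p, u
3. ¬(◇□(s → p) → (s → p)), u
4. ◇□(s → p), u
5. ¬(s → p), u
6. s, u
7. □(s → p), v
8. s → p, v
9. p, v
Accessibility: uRu, uRv, vRv

Yes, satisfiable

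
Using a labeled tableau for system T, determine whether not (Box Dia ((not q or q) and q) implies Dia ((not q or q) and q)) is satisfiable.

Unsatisfiable (every branch closes)

1. not (Box Dia ((not q or q) and q) implies Dia ((not q or q) and q)), u
2. Box Dia ((not q or q) and q), u   [neg-implies-rule on 1]
3. not Dia ((not q or q) and q), u   [neg-implies-rule on 1]
4. Dia ((not q or q) and q), u   [Box-rule on 2 via uRu]
5. not ((not q or q) and q), u   [neg-Dia-rule on 3 via uRu]
6. not q, u   [neg-and-rule on 5 (branches; this branch)]
7. (not q or q) and q, v   [Dia-rule on 4: fresh world v, uRv]
8. not q or q, v   [and-rule on 7]
9. q, v   [and-rule on 7]
10. Dia ((not q or q) and q), v   [Box-rule on 2 via uRv]
11. not ((not q or q) and q), v   [neg-Dia-rule on 3 via uRv]
12. not (not q or q), v   [neg-and-rule on 11 (branches; this branch)]
13. not q, v   [neg-or-rule on 12]
Accessibility: uRu, uRv, vRv
Branch closes: q and not q both at v.
Every branch closes; the branch above is one of them.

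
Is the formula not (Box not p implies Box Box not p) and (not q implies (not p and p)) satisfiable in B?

Yes, satisfiable

1. not (Box not p implies Box Box not p) and (not q implies (not p and p)), u
2. not (Box not p implies Box Box not p), u   [and-rule on 1]
3. not q implies (not p and p), u   [and-rule on 1]
4. Box not p, u   [neg-implies-rule on 2]
5. not Box Box not p, u   [neg-implies-rule on 2]
6. not p, u   [Box-rule on 4 via uRu]
7. q, u   [implies-rule on 3 (branches; this branch)]
8. not Box not p, v   [neg-Box-rule on 5: fresh world v, uRv]
9. not p, v   [Box-rule on 4 via uRv]
10. p, w   [neg-Box-rule on 8: fresh world w, vRw]
Accessibility: uRu, uRv, vRu, vRv, vRw, wRv, wRw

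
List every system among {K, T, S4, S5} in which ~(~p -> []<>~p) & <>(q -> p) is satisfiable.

K, T, S4

S4-tableau for the formula:
1. ~(~p -> []<>~p) & <>(q -> p), w0
2. ~(~p -> []<>~p), w0
3. <>(q -> p), w0
4. ~p, w0
5. ~[]<>~p, w0
6. q -> p, w1
7. p, w1
8. ~<>~p, w2
9. p, w2
Accessibility: w0Rw0, w0Rw1, w0Rw2, w1Rw1, w2Rw2
Complete open branch: satisfiable in S4, hence also in K, T (this S4-model is also a K-model and a T-model).
S5-tableau for the formula:
1. ~(~p -> []<>~p) & <>(q -> p), w0
2. ~(~p -> []<>~p), w0
3. <>(q -> p), w0
4. ~p, w0
5. ~[]<>~p, w0
6. q -> p, w1
7. p, w1
8. ~<>~p, w2
9. p, w0
Accessibility: w0Rw0, w0Rw1, w0Rw2, w1Rw0, w1Rw1, w1Rw2, w2Rw0, w2Rw1, w2Rw2
Branch closes: p and ~p both at w0.
Every branch closes (one shown): unsatisfiable in S5.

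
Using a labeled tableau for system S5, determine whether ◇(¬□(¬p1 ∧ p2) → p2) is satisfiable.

Yes, satisfiable

1. ◇(¬□(¬p1 ∧ p2) → p2), u
2. ¬□(¬p1 ∧ p2) → p2, v
3. p2, v
Accessibility: uRu, uRv, vRu, vRv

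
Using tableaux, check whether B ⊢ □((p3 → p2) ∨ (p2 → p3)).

Tableau for the negation ¬□((p3 → p2) ∨ (p2 → p3)):
1. ¬□((p3 → p2) ∨ (p2 → p3)), 0
2. ¬((p3 → p2) ∨ (p2 → p3)), 1
3. ¬(p3 → p2), 1
4. ¬(p2 → p3), 1
5. p3, 1
6. ¬p2, 1
7. p2, 1
8. ¬p3, 1
Accessibility: 0R0, 0R1, 1R0, 1R1
Branch closes: p2 and ¬p2 both at 1.
Every branch of the negation's tableau closes; the branch above is one of them.

Valid in B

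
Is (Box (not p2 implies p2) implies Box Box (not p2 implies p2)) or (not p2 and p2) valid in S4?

Tableau for the negation not ((Box (not p2 implies p2) implies Box Box (not p2 implies p2)) or (not p2 and p2)):
1. not ((Box (not p2 implies p2) implies Box Box (not p2 implies p2)) or (not p2 and p2)), w0
2. not (Box (not p2 implies p2) implies Box Box (not p2 implies p2)), w0
3. not (not p2 and p2), w0
4. Box (not p2 implies p2), w0
5. not Box Box (not p2 implies p2), w0
6. not p2 implies p2, w0
7. p2, w0
8. not Box (not p2 implies p2), w1
9. not p2 implies p2, w1
10. p2, w1
11. not (not p2 implies p2), w2
12. not p2, w2
13. not p2 implies p2, w2
14. p2, w2
Accessibility: w0Rw0, w0Rw1, w0Rw2, w1Rw1, w1Rw2, w2Rw2
Branch closes: p2 and not p2 both at w2.
Every branch of the negation's tableau closes; the branch above is one of them.

Valid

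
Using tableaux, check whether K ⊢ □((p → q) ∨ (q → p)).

Tableau for the negation ¬□((p → q) ∨ (q → p)):
1. ¬□((p → q) ∨ (q → p)), 0
2. ¬((p → q) ∨ (q → p)), 1
3. ¬(p → q), 1
4. ¬(q → p), 1
5. p, 1
6. ¬q, 1
7. q, 1
8. ¬p, 1
Accessibility: 0R1
Branch closes: q and ¬q both at 1.
Every branch of the negation's tableau closes; the branch above is one of them.

Yes, valid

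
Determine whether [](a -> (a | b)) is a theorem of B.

Valid in B

Tableau for the negation ~[](a -> (a | b)):
1. ~[](a -> (a | b)), w0
2. ~(a -> (a | b)), w1   [~[]-rule on 1: fresh world w1, w0Rw1]
3. a, w1   [~->-rule on 2]
4. ~(a | b), w1   [~->-rule on 2]
5. ~a, w1   [~|-rule on 4]
6. ~b, w1   [~|-rule on 4]
Accessibility: w0Rw0, w0Rw1, w1Rw0, w1Rw1
Branch closes: a and ~a both at w1.
All branches of the negation close; one closing branch shown above.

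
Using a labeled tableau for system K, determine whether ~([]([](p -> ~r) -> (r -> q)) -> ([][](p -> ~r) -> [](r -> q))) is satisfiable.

1. ~([]([](p -> ~r) -> (r -> q)) -> ([][](p -> ~r) -> [](r -> q))), u
2. []([](p -> ~r) -> (r -> q)), u   [~->-rule on 1]
3. ~([][](p -> ~r) -> [](r -> q)), u   [~->-rule on 1]
4. [][](p -> ~r), u   [~->-rule on 3]
5. ~[](r -> q), u   [~->-rule on 3]
6. ~(r -> q), v   [~[]-rule on 5: fresh world v, uRv]
7. r, v   [~->-rule on 6]
8. ~q, v   [~->-rule on 6]
9. [](p -> ~r) -> (r -> q), v   [[]-rule on 2 via uRv]
10. [](p -> ~r), v   [[]-rule on 4 via uRv]
11. ~[](p -> ~r), v   [->-rule on 9 (branches; this branch)]
12. ~(p -> ~r), w   [~[]-rule on 11: fresh world w, vRw]
13. p, w   [~->-rule on 12]
14. r, w   [~->-rule on 12]
15. p -> ~r, w   [[]-rule on 10 via vRw]
16. ~r, w   [->-rule on 15 (branches; this branch)]
Accessibility: uRv, vRw
Branch closes: r and ~r both at w.
Every branch closes; the branch above is one of them.

No, unsatisfiable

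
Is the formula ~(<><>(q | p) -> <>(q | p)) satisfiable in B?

Satisfiable (open branch found)

1. ~(<><>(q | p) -> <>(q | p)), w0
2. <><>(q | p), w0
3. ~<>(q | p), w0
4. ~(q | p), w0
5. ~q, w0
6. ~p, w0
7. <>(q | p), w1
8. ~(q | p), w1
9. ~q, w1
10. ~p, w1
11. q | p, w2
12. p, w2
Accessibility: w0Rw0, w0Rw1, w1Rw0, w1Rw1, w1Rw2, w2Rw1, w2Rw2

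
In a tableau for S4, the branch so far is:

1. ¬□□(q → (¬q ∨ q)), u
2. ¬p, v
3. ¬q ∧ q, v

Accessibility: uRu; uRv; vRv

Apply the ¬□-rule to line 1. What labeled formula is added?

a fresh world w with uRw, and ¬□(q → (¬q ∨ q)) at w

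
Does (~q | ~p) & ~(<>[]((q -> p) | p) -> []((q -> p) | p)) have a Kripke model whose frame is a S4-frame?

1. (~q | ~p) & ~(<>[]((q -> p) | p) -> []((q -> p) | p)), 0
2. ~q | ~p, 0   [&-rule on 1]
3. ~(<>[]((q -> p) | p) -> []((q -> p) | p)), 0   [&-rule on 1]
4. <>[]((q -> p) | p), 0   [~->-rule on 3]
5. ~[]((q -> p) | p), 0   [~->-rule on 3]
6. ~p, 0   [|-rule on 2 (branches; this branch)]
7. []((q -> p) | p), 1   [<>-rule on 4: fresh world 1, 0R1]
8. (q -> p) | p, 1   [[]-rule on 7 via 1R1]
9. p, 1   [|-rule on 8 (branches; this branch)]
10. ~((q -> p) | p), 2   [~[]-rule on 5: fresh world 2, 0R2]
11. ~(q -> p), 2   [~|-rule on 10]
12. ~p, 2   [~|-rule on 10]
13. q, 2   [~->-rule on 11]
Accessibility: 0R0, 0R1, 0R2, 1R1, 2R2

Satisfiable (open branch found)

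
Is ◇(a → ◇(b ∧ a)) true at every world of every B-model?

Not valid

Tableau for the negation ¬◇(a → ◇(b ∧ a)):
1. ¬◇(a → ◇(b ∧ a)), u
2. ¬(a → ◇(b ∧ a)), u
3. a, u
4. ¬◇(b ∧ a), u
5. ¬(b ∧ a), u
6. ¬b, u
Accessibility: uRu
The negation has an open branch (countermodel exists).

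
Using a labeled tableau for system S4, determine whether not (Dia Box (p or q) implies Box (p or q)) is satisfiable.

Satisfiable (open branch found)

1. not (Dia Box (p or q) implies Box (p or q)), u
2. Dia Box (p or q), u   [neg-implies-rule on 1]
3. not Box (p or q), u   [neg-implies-rule on 1]
4. Box (p or q), v   [Dia-rule on 2: fresh world v, uRv]
5. p or q, v   [Box-rule on 4 via vRv]
6. q, v   [or-rule on 5 (branches; this branch)]
7. not (p or q), w   [neg-Box-rule on 3: fresh world w, uRw]
8. not p, w   [neg-or-rule on 7]
9. not q, w   [neg-or-rule on 7]
Accessibility: uRu, uRv, uRw, vRv, wRw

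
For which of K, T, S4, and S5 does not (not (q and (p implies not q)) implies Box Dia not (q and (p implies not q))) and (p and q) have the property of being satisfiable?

S5-tableau for the formula:
1. not (not (q and (p implies not q)) implies Box Dia not (q and (p implies not q))) and (p and q), u
2. not (not (q and (p implies not q)) implies Box Dia not (q and (p implies not q))), u
3. p and q, u
4. not (q and (p implies not q)), u
5. not Box Dia not (q and (p implies not q)), u
6. p, u
7. q, u
8. not (p implies not q), u
9. not Dia not (q and (p implies not q)), v
10. q and (p implies not q), u
11. p implies not q, u
12. q and (p implies not q), v
13. q, v
14. p implies not q, v
15. not q, u
Accessibility: uRu, uRv, vRu, vRv
Branch closes: q and not q both at u.
Every branch closes (one shown): unsatisfiable in S5.
S4-tableau for the formula:
1. not (not (q and (p implies not q)) implies Box Dia not (q and (p implies not q))) and (p and q), u
2. not (not (q and (p implies not q)) implies Box Dia not (q and (p implies not q))), u
3. p and q, u
4. not (q and (p implies not q)), u
5. not Box Dia not (q and (p implies not q)), u
6. p, u
7. q, u
8. not (p implies not q), u
9. not Dia not (q and (p implies not q)), v
10. q and (p implies not q), v
11. q, v
12. p implies not q, v
13. not p, v
Accessibility: uRu, uRv, vRv
Complete open branch: satisfiable in S4, hence also in K, T (this S4-model is also a K-model and a T-model).

K, T, S4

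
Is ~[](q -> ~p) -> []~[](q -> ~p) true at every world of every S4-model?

Tableau for the negation ~(~[](q -> ~p) -> []~[](q -> ~p)):
1. ~(~[](q -> ~p) -> []~[](q -> ~p)), 0
2. ~[](q -> ~p), 0   [~->-rule on 1]
3. ~[]~[](q -> ~p), 0   [~->-rule on 1]
4. ~(q -> ~p), 1   [~[]-rule on 2: fresh world 1, 0R1]
5. q, 1   [~->-rule on 4]
6. p, 1   [~->-rule on 4]
7. [](q -> ~p), 2   [~[]-rule on 3: fresh world 2, 0R2]
8. q -> ~p, 2   [[]-rule on 7 via 2R2]
9. ~p, 2   [->-rule on 8 (branches; this branch)]
Accessibility: 0R0, 0R1, 0R2, 1R1, 2R2
The negation has an open branch (countermodel exists).

Not valid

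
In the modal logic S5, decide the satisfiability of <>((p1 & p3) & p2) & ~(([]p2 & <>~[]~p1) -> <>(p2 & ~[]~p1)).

Unsatisfiable (every branch closes)

1. <>((p1 & p3) & p2) & ~(([]p2 & <>~[]~p1) -> <>(p2 & ~[]~p1)), w0
2. <>((p1 & p3) & p2), w0
3. ~(([]p2 & <>~[]~p1) -> <>(p2 & ~[]~p1)), w0
4. []p2 & <>~[]~p1, w0
5. ~<>(p2 & ~[]~p1), w0
6. []p2, w0
7. <>~[]~p1, w0
8. ~(p2 & ~[]~p1), w0
9. p2, w0
10. []~p1, w0
11. ~p1, w0
12. (p1 & p3) & p2, w1
13. p1 & p3, w1
14. p2, w1
15. p1, w1
16. p3, w1
17. ~(p2 & ~[]~p1), w1
18. ~p1, w1
Accessibility: w0Rw0, w0Rw1, w1Rw0, w1Rw1
Branch closes: p1 and ~p1 both at w1.
Every branch closes; the branch above is one of them.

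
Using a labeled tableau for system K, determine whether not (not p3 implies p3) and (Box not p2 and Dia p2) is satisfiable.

1. not (not p3 implies p3) and (Box not p2 and Dia p2), w0
2. not (not p3 implies p3), w0
3. Box not p2 and Dia p2, w0
4. not p3, w0
5. Box not p2, w0
6. Dia p2, w0
7. p2, w1
8. not p2, w1
Accessibility: w0Rw1
Branch closes: p2 and not p2 both at w1.
All branches of the tableau close; one closing branch shown above.

No, unsatisfiable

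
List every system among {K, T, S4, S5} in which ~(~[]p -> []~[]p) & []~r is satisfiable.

K, T, S4

S4-tableau for the formula:
1. ~(~[]p -> []~[]p) & []~r, u
2. ~(~[]p -> []~[]p), u
3. []~r, u
4. ~[]p, u
5. ~[]~[]p, u
6. ~r, u
7. ~p, v
8. ~r, v
9. []p, w
10. ~r, w
11. p, w
Accessibility: uRu, uRv, uRw, vRv, wRw
Complete open branch: satisfiable in S4, hence also in K, T (this S4-model is also a K-model and a T-model).
S5-tableau for the formula:
1. ~(~[]p -> []~[]p) & []~r, u
2. ~(~[]p -> []~[]p), u
3. []~r, u
4. ~[]p, u
5. ~[]~[]p, u
6. ~r, u
7. ~p, v
8. ~r, v
9. []p, w
10. ~r, w
11. p, u
12. p, v
Accessibility: uRu, uRv, uRw, vRu, vRv, vRw, wRu, wRv, wRw
Branch closes: p and ~p both at v.
Every branch closes (one shown): unsatisfiable in S5.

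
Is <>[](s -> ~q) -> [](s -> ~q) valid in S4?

Not valid

Tableau for the negation ~(<>[](s -> ~q) -> [](s -> ~q)):
1. ~(<>[](s -> ~q) -> [](s -> ~q)), w0
2. <>[](s -> ~q), w0   [~->-rule on 1]
3. ~[](s -> ~q), w0   [~->-rule on 1]
4. [](s -> ~q), w1   [<>-rule on 2: fresh world w1, w0Rw1]
5. s -> ~q, w1   [[]-rule on 4 via w1Rw1]
6. ~q, w1   [->-rule on 5 (branches; this branch)]
7. ~(s -> ~q), w2   [~[]-rule on 3: fresh world w2, w0Rw2]
8. s, w2   [~->-rule on 7]
9. q, w2   [~->-rule on 7]
Accessibility: w0Rw0, w0Rw1, w0Rw2, w1Rw1, w2Rw2
The negation has an open branch (countermodel exists).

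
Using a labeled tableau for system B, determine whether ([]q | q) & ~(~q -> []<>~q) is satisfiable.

No, unsatisfiable

1. ([]q | q) & ~(~q -> []<>~q), u
2. []q | q, u   [&-rule on 1]
3. ~(~q -> []<>~q), u   [&-rule on 1]
4. ~q, u   [~->-rule on 3]
5. ~[]<>~q, u   [~->-rule on 3]
6. []q, u   [|-rule on 2 (branches; this branch)]
7. q, u   [[]-rule on 6 via uRu]
Accessibility: uRu
Branch closes: q and ~q both at u.
All branches of the tableau close; one closing branch shown above.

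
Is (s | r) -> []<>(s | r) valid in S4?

Tableau for the negation ~((s | r) -> []<>(s | r)):
1. ~((s | r) -> []<>(s | r)), w0
2. s | r, w0
3. ~[]<>(s | r), w0
4. r, w0
5. ~<>(s | r), w1
6. ~(s | r), w1
7. ~s, w1
8. ~r, w1
Accessibility: w0Rw0, w0Rw1, w1Rw1
The negation has an open branch (countermodel exists).

Not valid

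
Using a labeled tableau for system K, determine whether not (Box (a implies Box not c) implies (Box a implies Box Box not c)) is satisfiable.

Unsatisfiable

1. not (Box (a implies Box not c) implies (Box a implies Box Box not c)), w0
2. Box (a implies Box not c), w0
3. not (Box a implies Box Box not c), w0
4. Box a, w0
5. not Box Box not c, w0
6. not Box not c, w1
7. a implies Box not c, w1
8. a, w1
9. Box not c, w1
10. c, w2
11. not c, w2
Accessibility: w0Rw1, w1Rw2
Branch closes: c and not c both at w2.
All branches of the tableau close; one closing branch shown above.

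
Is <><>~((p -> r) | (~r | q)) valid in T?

Tableau for the negation ~<><>~((p -> r) | (~r | q)):
1. ~<><>~((p -> r) | (~r | q)), 0
2. ~<>~((p -> r) | (~r | q)), 0   [~<>-rule on 1 via 0R0]
3. (p -> r) | (~r | q), 0   [~<>-rule on 2 via 0R0]
4. ~r | q, 0   [|-rule on 3 (branches; this branch)]
5. q, 0   [|-rule on 4 (branches; this branch)]
Accessibility: 0R0
The negation has an open branch (countermodel exists).

Invalid (countermodel exists)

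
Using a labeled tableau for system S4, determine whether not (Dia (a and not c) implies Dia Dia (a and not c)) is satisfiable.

Unsatisfiable

1. not (Dia (a and not c) implies Dia Dia (a and not c)), u
2. Dia (a and not c), u   [neg-implies-rule on 1]
3. not Dia Dia (a and not c), u   [neg-implies-rule on 1]
4. not Dia (a and not c), u   [neg-Dia-rule on 3 via uRu]
5. not (a and not c), u   [neg-Dia-rule on 4 via uRu]
6. c, u   [neg-and-rule on 5 (branches; this branch)]
7. a and not c, v   [Dia-rule on 2: fresh world v, uRv]
8. a, v   [and-rule on 7]
9. not c, v   [and-rule on 7]
10. not Dia (a and not c), v   [neg-Dia-rule on 3 via uRv]
11. not (a and not c), v   [neg-Dia-rule on 4 via uRv]
12. c, v   [neg-and-rule on 11 (branches; this branch)]
Accessibility: uRu, uRv, vRv
Branch closes: c and not c both at v.
Every branch closes; the branch above is one of them.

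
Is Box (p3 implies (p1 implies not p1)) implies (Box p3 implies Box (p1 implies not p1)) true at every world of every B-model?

Tableau for the negation not (Box (p3 implies (p1 implies not p1)) implies (Box p3 implies Box (p1 implies not p1))):
1. not (Box (p3 implies (p1 implies not p1)) implies (Box p3 implies Box (p1 implies not p1))), w0
2. Box (p3 implies (p1 implies not p1)), w0
3. not (Box p3 implies Box (p1 implies not p1)), w0
4. Box p3, w0
5. not Box (p1 implies not p1), w0
6. p3 implies (p1 implies not p1), w0
7. p3, w0
8. p1 implies not p1, w0
9. not p1, w0
10. not (p1 implies not p1), w1
11. p1, w1
12. p3 implies (p1 implies not p1), w1
13. p3, w1
14. p1 implies not p1, w1
15. not p1, w1
Accessibility: w0Rw0, w0Rw1, w1Rw0, w1Rw1
Branch closes: p1 and not p1 both at w1.
Every branch of the negation's tableau closes; the branch above is one of them.

Valid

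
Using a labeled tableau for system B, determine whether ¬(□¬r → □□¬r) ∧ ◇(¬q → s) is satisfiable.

Satisfiable (open branch found)

1. ¬(□¬r → □□¬r) ∧ ◇(¬q → s), u
2. ¬(□¬r → □□¬r), u
3. ◇(¬q → s), u
4. □¬r, u
5. ¬□□¬r, u
6. ¬r, u
7. ¬q → s, v
8. ¬r, v
9. s, v
10. ¬□¬r, w
11. ¬r, w
12. r, x
Accessibility: uRu, uRv, uRw, vRu, vRv, wRu, wRw, wRx, xRw, xRx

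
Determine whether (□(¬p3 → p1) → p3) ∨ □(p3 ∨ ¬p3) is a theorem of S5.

Tableau for the negation ¬((□(¬p3 → p1) → p3) ∨ □(p3 ∨ ¬p3)):
1. ¬((□(¬p3 → p1) → p3) ∨ □(p3 ∨ ¬p3)), w0
2. ¬(□(¬p3 → p1) → p3), w0
3. ¬□(p3 ∨ ¬p3), w0
4. □(¬p3 → p1), w0
5. ¬p3, w0
6. ¬p3 → p1, w0
7. p1, w0
8. ¬(p3 ∨ ¬p3), w1
9. ¬p3, w1
10. p3, w1
Accessibility: w0Rw0, w0Rw1, w1Rw0, w1Rw1
Branch closes: p3 and ¬p3 both at w1.
Every branch of the negation's tableau closes; the branch above is one of them.

Yes, valid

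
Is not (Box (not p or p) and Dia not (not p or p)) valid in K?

Tableau for the negation Box (not p or p) and Dia not (not p or p):
1. Box (not p or p) and Dia not (not p or p), u
2. Box (not p or p), u   [and-rule on 1]
3. Dia not (not p or p), u   [and-rule on 1]
4. not (not p or p), v   [Dia-rule on 3: fresh world v, uRv]
5. p, v   [neg-or-rule on 4]
6. not p, v   [neg-or-rule on 4]
Accessibility: uRv
Branch closes: p and not p both at v.
All branches of the negation close; one closing branch shown above.

Yes, valid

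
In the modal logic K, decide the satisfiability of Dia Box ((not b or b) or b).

Satisfiable

1. Dia Box ((not b or b) or b), u
2. Box ((not b or b) or b), v   [Dia-rule on 1: fresh world v, uRv]
Accessibility: uRv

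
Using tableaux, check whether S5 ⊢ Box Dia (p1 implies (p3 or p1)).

Valid in S5

Tableau for the negation not Box Dia (p1 implies (p3 or p1)):
1. not Box Dia (p1 implies (p3 or p1)), w0
2. not Dia (p1 implies (p3 or p1)), w1
3. not (p1 implies (p3 or p1)), w0
4. p1, w0
5. not (p3 or p1), w0
6. not p3, w0
7. not p1, w0
Accessibility: w0Rw0, w0Rw1, w1Rw0, w1Rw1
Branch closes: p1 and not p1 both at w0.
All branches of the negation close; one closing branch shown above.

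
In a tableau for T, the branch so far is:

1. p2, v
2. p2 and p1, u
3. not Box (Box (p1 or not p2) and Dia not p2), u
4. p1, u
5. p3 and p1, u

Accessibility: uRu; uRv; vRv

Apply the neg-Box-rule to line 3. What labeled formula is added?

a fresh world w with uRw, and not (Box (p1 or not p2) and Dia not p2) at w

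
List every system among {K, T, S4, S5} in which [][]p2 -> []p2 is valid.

K-tableau for the negation ~([][]p2 -> []p2):
1. ~([][]p2 -> []p2), 0
2. [][]p2, 0   [~->-rule on 1]
3. ~[]p2, 0   [~->-rule on 1]
4. ~p2, 1   [~[]-rule on 3: fresh world 1, 0R1]
5. []p2, 1   [[]-rule on 2 via 0R1]
Accessibility: 0R1
Complete open branch: countermodel on a K-frame, so not valid in K.
T-tableau for the negation ~([][]p2 -> []p2):
1. ~([][]p2 -> []p2), 0
2. [][]p2, 0   [~->-rule on 1]
3. ~[]p2, 0   [~->-rule on 1]
4. []p2, 0   [[]-rule on 2 via 0R0]
5. p2, 0   [[]-rule on 4 via 0R0]
6. ~p2, 1   [~[]-rule on 3: fresh world 1, 0R1]
7. []p2, 1   [[]-rule on 2 via 0R1]
8. p2, 1   [[]-rule on 4 via 0R1]
Accessibility: 0R0, 0R1, 1R1
Branch closes: p2 and ~p2 both at 1.
Every branch closes (one shown): valid in T, hence also in S4, S5 (every theorem of T is a theorem of S4 and S5).

T, S4, S5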